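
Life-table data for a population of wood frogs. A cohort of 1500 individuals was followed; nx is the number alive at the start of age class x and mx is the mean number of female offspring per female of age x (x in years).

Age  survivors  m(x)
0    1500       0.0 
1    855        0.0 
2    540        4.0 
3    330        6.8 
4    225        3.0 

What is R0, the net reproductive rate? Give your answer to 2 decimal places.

lx = nx/n0 = nx/1500: 1, 0.57, 0.36, 0.22, 0.15
lx·mx by age: 0, 0, 1.44, 1.496, 0.45
R0 = Σ lx·mx = 3.386 → 3.39

3.39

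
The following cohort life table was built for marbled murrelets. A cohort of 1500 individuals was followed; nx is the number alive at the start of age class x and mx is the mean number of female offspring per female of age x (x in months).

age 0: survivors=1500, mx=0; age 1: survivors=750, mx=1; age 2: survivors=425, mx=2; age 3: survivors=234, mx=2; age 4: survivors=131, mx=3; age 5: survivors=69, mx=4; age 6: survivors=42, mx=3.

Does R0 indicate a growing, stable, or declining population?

growing

lx = nx/n0 = nx/1500: 1, 0.5, 0.28333…, 0.156, 0.08733…, 0.046, 0.028
R0 = Σ lx·mx = 0 + 0.5 + 0.566667… + 0.312 + 0.262… + 0.184 + 0.084 = 1.908667…
R0 > 1, so the population is growing.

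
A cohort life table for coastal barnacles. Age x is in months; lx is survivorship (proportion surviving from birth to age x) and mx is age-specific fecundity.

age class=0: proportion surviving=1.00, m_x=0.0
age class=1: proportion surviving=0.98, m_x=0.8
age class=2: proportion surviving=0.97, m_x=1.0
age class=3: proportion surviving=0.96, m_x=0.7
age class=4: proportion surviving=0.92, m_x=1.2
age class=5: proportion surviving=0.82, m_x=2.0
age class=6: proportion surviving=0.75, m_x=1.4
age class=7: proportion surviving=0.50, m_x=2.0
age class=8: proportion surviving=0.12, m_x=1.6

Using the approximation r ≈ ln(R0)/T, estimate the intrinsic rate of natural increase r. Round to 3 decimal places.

R0 = Σ lx·mx = 0 + 0.784 + 0.97 + 0.672 + 1.104 + 1.64 + 1.05 + 1 + 0.192 = 7.412
Σ x·lx·mx = 32.192; T = 32.192/7.412 = 4.34323…
r ≈ ln(R0)/T = ln(7.412)/4.34323… = 0.4612… → 0.461

0.461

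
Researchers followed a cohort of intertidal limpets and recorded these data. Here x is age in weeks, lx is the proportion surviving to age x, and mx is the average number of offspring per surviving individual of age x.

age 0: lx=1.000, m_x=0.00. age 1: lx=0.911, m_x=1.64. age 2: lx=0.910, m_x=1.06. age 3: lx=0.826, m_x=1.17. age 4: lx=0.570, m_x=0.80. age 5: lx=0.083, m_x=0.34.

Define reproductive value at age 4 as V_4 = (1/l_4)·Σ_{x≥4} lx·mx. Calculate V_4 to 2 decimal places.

0.85

lx·mx for x ≥ 4: 0.456, 0.02822 → sum = 0.48422
V_4 = 0.48422 / l_4 = 0.48422 / 0.57 = 0.849509… → 0.85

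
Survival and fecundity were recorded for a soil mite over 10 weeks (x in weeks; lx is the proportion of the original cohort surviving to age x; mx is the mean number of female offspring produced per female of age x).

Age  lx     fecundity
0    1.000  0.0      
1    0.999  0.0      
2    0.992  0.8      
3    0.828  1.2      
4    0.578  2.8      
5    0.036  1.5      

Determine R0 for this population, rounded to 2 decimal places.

lx·mx by age: 0, 0, 0.7936, 0.9936, 1.6184, 0.054
R0 = Σ lx·mx = 3.4596 → 3.46

3.46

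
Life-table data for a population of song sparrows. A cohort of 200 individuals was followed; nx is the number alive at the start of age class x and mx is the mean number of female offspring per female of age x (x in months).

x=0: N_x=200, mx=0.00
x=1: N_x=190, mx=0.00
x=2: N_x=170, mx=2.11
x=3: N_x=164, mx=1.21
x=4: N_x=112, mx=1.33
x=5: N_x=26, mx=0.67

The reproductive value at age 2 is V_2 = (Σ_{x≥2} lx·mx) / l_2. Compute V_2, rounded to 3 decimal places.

4.256

lx = nx/n0 = nx/200: 1, 0.95, 0.85, 0.82, 0.56, 0.13
lx·mx for x ≥ 2: 1.7935, 0.9922, 0.7448, 0.0871 → sum = 3.6176
V_2 = 3.6176 / l_2 = 3.6176 / 0.85 = 4.256 → 4.256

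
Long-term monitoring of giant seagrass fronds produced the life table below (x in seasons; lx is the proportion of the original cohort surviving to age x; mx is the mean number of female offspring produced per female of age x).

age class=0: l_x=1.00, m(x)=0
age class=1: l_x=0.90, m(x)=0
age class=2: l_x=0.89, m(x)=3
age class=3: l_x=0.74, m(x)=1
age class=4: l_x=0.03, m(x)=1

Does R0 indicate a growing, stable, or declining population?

R0 = Σ lx·mx = 0 + 0 + 2.67 + 0.74 + 0.03 = 3.44
R0 > 1, so the population is growing.

growing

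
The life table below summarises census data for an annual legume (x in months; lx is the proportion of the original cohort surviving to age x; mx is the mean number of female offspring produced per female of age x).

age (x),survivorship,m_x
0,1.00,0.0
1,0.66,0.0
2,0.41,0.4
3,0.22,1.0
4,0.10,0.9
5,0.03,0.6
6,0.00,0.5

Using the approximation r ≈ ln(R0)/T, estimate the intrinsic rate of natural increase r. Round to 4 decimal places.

R0 = Σ lx·mx = 0 + 0 + 0.164 + 0.22 + 0.09 + 0.018 + 0 = 0.492
Σ x·lx·mx = 1.438; T = 1.438/0.492 = 2.92276…
r ≈ ln(R0)/T = ln(0.492)/2.92276… = -0.242673… → -0.2427

-0.2427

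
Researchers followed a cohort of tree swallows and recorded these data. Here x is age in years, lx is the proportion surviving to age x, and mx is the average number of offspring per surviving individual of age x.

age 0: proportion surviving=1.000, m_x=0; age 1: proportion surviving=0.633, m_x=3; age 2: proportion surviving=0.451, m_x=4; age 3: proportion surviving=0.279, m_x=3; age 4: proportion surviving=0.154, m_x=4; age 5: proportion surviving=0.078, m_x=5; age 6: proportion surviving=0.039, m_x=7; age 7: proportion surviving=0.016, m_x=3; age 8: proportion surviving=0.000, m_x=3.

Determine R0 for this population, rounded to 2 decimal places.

lx·mx by age: 0, 1.899, 1.804, 0.837, 0.616, 0.39, 0.273, 0.048, 0
R0 = Σ lx·mx = 5.867 → 5.87

5.87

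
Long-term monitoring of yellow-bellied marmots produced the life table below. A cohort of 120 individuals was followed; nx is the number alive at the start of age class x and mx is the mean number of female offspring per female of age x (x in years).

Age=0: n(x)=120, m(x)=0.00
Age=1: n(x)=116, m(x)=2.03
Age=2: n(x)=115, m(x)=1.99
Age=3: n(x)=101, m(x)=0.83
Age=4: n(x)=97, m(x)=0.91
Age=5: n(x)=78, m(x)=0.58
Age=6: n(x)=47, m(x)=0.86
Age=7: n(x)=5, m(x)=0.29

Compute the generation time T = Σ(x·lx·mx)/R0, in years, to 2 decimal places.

2.46

lx = nx/n0 = nx/120: 1, 0.96667…, 0.95833…, 0.84167…, 0.80833…, 0.65, 0.39167…, 0.04167…
lx·mx: 0, 1.962333…, 1.907083…, 0.698583…, 0.735583…, 0.377, 0.336833…, 0.012083… → R0 = 6.0295…
x·lx·mx: 0, 1.962333…, 3.814167…, 2.09575…, 2.942333…, 1.885, 2.021…, 0.084583… → Σ = 14.805167…
T = 14.805167… / 6.0295… = 2.455455… → 2.46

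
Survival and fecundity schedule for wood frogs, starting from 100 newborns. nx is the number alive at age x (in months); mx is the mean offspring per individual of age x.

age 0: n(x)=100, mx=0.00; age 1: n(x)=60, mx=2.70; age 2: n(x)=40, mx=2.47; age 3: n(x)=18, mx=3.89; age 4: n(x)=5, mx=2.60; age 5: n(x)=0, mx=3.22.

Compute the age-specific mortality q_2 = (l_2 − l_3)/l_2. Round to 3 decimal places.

0.550

lx = nx/n0 = nx/100: 1, 0.6, 0.4, 0.18, 0.05, 0
q_2 = (l_2 − l_3) / l_2 = (0.4 − 0.18) / 0.4
     = 0.22 / 0.4 = 0.55 → 0.550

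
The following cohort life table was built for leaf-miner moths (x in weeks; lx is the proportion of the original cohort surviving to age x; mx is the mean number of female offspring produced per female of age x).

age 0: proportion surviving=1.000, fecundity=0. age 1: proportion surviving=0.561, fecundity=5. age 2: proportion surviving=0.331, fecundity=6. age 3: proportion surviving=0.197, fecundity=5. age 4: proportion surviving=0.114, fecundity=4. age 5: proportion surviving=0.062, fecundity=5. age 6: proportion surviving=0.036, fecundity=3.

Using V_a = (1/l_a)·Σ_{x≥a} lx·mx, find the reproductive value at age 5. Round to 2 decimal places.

6.74

lx·mx for x ≥ 5: 0.31, 0.108 → sum = 0.418
V_5 = 0.418 / l_5 = 0.418 / 0.062 = 6.741935… → 6.74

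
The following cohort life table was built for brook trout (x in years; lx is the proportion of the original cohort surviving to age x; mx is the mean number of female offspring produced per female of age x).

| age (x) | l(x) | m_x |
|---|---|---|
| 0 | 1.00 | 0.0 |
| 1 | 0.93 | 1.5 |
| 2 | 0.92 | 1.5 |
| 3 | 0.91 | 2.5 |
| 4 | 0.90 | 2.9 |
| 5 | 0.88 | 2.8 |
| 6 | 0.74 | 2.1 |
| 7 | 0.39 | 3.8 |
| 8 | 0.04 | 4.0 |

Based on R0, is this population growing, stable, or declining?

growing

R0 = Σ lx·mx = 0 + 1.395 + 1.38 + 2.275 + 2.61 + 2.464 + 1.554 + 1.482 + 0.16 = 13.32
R0 > 1, so the population is growing.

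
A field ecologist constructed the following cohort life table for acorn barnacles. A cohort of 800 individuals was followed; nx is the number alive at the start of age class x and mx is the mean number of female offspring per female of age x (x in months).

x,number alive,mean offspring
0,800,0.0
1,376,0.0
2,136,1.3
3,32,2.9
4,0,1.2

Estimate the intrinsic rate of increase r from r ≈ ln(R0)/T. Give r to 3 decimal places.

-0.464

lx = nx/n0 = nx/800: 1, 0.47, 0.17, 0.04, 0
R0 = Σ lx·mx = 0 + 0 + 0.221 + 0.116 + 0 = 0.337
Σ x·lx·mx = 0.79; T = 0.79/0.337 = 2.34421…
r ≈ ln(R0)/T = ln(0.337)/2.34421… = -0.46398… → -0.464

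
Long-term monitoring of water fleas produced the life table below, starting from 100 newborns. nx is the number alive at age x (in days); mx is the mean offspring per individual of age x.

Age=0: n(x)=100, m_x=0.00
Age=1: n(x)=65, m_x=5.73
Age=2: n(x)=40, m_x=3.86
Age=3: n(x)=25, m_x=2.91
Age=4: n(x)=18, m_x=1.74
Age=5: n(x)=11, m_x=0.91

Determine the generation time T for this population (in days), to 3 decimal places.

lx = nx/n0 = nx/100: 1, 0.65, 0.4, 0.25, 0.18, 0.11
lx·mx: 0, 3.7245, 1.544, 0.7275, 0.3132, 0.1001 → R0 = 6.4093
x·lx·mx: 0, 3.7245, 3.088, 2.1825, 1.2528, 0.5005 → Σ = 10.7483
T = 10.7483 / 6.4093 = 1.676985… → 1.677

1.677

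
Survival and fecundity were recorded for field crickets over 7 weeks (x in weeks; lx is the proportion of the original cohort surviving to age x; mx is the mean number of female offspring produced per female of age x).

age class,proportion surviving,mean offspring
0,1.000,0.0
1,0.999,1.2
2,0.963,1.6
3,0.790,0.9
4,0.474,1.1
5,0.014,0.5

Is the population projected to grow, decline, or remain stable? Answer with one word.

R0 = Σ lx·mx = 0 + 1.1988 + 1.5408 + 0.711 + 0.5214 + 0.007 = 3.979
R0 > 1, so the population is growing.

growing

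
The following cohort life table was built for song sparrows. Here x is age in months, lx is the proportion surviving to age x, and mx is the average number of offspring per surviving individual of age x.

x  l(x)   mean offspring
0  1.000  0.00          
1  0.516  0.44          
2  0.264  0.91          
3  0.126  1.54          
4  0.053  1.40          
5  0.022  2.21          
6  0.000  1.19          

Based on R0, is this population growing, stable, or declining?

R0 = Σ lx·mx = 0 + 0.22704 + 0.24024 + 0.19404 + 0.0742 + 0.04862 + 0 = 0.78414
R0 < 1, so the population is declining.

declining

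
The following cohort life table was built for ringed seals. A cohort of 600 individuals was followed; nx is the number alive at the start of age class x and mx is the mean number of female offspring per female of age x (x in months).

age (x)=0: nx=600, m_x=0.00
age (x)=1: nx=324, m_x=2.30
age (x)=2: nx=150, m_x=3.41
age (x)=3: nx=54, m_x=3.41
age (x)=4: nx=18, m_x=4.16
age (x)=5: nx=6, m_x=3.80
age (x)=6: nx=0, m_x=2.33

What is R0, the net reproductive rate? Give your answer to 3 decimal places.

2.564

lx = nx/n0 = nx/600: 1, 0.54, 0.25, 0.09, 0.03, 0.01, 0
lx·mx by age: 0, 1.242, 0.8525, 0.3069, 0.1248, 0.038, 0
R0 = Σ lx·mx = 2.5642 → 2.564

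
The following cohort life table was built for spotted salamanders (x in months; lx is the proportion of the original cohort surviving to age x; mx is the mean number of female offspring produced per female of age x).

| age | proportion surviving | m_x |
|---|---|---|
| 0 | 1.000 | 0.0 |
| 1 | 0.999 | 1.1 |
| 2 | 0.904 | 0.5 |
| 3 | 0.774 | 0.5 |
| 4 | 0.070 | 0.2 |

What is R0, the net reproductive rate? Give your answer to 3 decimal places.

1.952

lx·mx by age: 0, 1.0989, 0.452, 0.387, 0.014
R0 = Σ lx·mx = 1.9519 → 1.952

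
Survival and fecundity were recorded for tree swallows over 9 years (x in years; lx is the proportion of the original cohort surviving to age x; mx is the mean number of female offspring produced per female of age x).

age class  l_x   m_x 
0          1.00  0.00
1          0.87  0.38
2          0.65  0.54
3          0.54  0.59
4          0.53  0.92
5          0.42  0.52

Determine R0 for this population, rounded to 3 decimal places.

lx·mx by age: 0, 0.3306, 0.351, 0.3186, 0.4876, 0.2184
R0 = Σ lx·mx = 1.7062 → 1.706

1.706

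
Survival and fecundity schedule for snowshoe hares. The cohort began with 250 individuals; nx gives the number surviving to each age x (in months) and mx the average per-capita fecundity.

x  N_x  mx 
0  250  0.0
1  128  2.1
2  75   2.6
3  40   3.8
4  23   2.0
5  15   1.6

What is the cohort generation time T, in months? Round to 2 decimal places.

lx = nx/n0 = nx/250: 1, 0.512, 0.3, 0.16, 0.092, 0.06
lx·mx: 0, 1.0752, 0.78, 0.608, 0.184, 0.096 → R0 = 2.7432
x·lx·mx: 0, 1.0752, 1.56, 1.824, 0.736, 0.48 → Σ = 5.6752
T = 5.6752 / 2.7432 = 2.068825… → 2.07

2.07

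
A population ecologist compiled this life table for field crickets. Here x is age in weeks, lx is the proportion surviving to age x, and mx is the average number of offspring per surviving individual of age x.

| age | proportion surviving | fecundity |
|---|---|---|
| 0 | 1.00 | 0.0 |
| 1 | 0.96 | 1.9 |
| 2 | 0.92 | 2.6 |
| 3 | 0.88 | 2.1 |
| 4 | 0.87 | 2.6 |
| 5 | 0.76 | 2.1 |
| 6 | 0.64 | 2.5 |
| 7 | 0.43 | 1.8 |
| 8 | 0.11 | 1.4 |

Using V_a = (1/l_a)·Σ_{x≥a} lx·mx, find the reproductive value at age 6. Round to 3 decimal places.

lx·mx for x ≥ 6: 1.6, 0.774, 0.154 → sum = 2.528
V_6 = 2.528 / l_6 = 2.528 / 0.64 = 3.95 → 3.950

3.950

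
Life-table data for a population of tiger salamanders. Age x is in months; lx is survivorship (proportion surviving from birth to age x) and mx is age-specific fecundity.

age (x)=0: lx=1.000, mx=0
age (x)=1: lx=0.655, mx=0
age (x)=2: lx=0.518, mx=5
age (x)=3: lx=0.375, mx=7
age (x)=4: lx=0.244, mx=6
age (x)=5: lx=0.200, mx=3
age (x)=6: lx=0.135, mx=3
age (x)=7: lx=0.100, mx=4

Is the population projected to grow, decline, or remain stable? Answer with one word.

R0 = Σ lx·mx = 0 + 0 + 2.59 + 2.625 + 1.464 + 0.6 + 0.405 + 0.4 = 8.084
R0 > 1, so the population is growing.

growing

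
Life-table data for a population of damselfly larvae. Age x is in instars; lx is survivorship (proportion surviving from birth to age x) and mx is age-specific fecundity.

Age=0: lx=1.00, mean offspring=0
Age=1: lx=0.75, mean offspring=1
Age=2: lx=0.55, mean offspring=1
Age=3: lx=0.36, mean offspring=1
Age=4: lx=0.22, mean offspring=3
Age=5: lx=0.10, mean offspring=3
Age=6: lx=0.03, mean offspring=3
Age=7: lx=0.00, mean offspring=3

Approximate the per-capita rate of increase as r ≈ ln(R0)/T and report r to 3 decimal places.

R0 = Σ lx·mx = 0 + 0.75 + 0.55 + 0.36 + 0.66 + 0.3 + 0.09 + 0 = 2.71
Σ x·lx·mx = 7.61; T = 7.61/2.71 = 2.80812…
r ≈ ln(R0)/T = ln(2.71)/2.80812… = 0.35502… → 0.355

0.355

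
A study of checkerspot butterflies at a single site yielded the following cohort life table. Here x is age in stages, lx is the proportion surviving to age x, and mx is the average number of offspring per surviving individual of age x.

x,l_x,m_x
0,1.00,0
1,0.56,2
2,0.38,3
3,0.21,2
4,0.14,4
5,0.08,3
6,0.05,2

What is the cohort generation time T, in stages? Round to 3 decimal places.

lx·mx: 0, 1.12, 1.14, 0.42, 0.56, 0.24, 0.1 → R0 = 3.58
x·lx·mx: 0, 1.12, 2.28, 1.26, 2.24, 1.2, 0.6 → Σ = 8.7
T = 8.7 / 3.58 = 2.430168… → 2.430

2.430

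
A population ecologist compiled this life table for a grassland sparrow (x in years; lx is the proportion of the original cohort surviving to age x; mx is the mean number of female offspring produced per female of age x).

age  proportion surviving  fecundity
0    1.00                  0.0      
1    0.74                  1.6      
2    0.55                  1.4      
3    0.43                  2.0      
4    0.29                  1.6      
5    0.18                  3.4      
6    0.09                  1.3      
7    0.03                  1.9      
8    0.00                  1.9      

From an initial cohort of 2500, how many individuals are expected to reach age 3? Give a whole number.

Expected survivors = N0 · l_3 = 2500 × 0.43 = 1075 → 1075

1075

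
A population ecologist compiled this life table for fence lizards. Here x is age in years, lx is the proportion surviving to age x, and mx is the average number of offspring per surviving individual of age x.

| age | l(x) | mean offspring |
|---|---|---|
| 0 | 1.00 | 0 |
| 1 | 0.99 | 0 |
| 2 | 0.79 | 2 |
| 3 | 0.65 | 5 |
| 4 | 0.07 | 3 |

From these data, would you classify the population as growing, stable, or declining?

growing

R0 = Σ lx·mx = 0 + 0 + 1.58 + 3.25 + 0.21 = 5.04
R0 > 1, so the population is growing.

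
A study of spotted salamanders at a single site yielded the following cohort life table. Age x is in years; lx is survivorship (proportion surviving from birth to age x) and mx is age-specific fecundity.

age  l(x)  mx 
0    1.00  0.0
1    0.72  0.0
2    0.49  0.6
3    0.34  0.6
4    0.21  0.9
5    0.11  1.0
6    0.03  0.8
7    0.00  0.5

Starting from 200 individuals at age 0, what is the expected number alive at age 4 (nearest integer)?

Expected survivors = N0 · l_4 = 200 × 0.21 = 42 → 42

42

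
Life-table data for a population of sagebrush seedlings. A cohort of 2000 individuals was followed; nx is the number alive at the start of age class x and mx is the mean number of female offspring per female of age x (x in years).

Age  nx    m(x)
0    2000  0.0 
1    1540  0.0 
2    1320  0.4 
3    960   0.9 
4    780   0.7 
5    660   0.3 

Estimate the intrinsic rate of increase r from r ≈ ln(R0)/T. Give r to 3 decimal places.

0.021

lx = nx/n0 = nx/2000: 1, 0.77, 0.66, 0.48, 0.39, 0.33
R0 = Σ lx·mx = 0 + 0 + 0.264 + 0.432 + 0.273 + 0.099 = 1.068
Σ x·lx·mx = 3.411; T = 3.411/1.068 = 3.19382…
r ≈ ln(R0)/T = ln(1.068)/3.19382… = 0.0206… → 0.021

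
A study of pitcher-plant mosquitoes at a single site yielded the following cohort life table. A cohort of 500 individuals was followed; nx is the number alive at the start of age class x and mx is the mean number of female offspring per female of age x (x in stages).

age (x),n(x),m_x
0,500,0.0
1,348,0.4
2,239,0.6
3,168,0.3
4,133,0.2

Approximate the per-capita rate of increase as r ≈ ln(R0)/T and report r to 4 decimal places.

-0.1734

lx = nx/n0 = nx/500: 1, 0.696, 0.478, 0.336, 0.266
R0 = Σ lx·mx = 0 + 0.2784 + 0.2868 + 0.1008 + 0.0532 = 0.7192
Σ x·lx·mx = 1.3672; T = 1.3672/0.7192 = 1.901…
r ≈ ln(R0)/T = ln(0.7192)/1.901… = -0.173391… → -0.1734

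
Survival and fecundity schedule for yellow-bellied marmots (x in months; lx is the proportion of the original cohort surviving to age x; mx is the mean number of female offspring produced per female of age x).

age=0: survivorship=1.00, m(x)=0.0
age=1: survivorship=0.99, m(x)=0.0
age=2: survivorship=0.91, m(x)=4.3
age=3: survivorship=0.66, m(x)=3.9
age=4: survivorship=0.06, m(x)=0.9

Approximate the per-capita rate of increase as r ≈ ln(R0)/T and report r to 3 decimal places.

0.779

R0 = Σ lx·mx = 0 + 0 + 3.913 + 2.574 + 0.054 = 6.541
Σ x·lx·mx = 15.764; T = 15.764/6.541 = 2.41003…
r ≈ ln(R0)/T = ln(6.541)/2.41003… = 0.77928… → 0.779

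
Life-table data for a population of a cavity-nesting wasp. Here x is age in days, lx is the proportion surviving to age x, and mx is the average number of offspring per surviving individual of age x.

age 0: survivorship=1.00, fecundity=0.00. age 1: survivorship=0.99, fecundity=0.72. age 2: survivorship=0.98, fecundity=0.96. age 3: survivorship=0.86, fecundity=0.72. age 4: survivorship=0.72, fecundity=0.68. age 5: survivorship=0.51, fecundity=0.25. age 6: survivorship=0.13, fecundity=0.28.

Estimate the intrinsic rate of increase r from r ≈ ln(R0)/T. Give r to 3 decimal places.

R0 = Σ lx·mx = 0 + 0.7128 + 0.9408 + 0.6192 + 0.4896 + 0.1275 + 0.0364 = 2.9263
Σ x·lx·mx = 7.2663; T = 7.2663/2.9263 = 2.4831…
r ≈ ln(R0)/T = ln(2.9263)/2.4831… = 0.43242… → 0.432

0.432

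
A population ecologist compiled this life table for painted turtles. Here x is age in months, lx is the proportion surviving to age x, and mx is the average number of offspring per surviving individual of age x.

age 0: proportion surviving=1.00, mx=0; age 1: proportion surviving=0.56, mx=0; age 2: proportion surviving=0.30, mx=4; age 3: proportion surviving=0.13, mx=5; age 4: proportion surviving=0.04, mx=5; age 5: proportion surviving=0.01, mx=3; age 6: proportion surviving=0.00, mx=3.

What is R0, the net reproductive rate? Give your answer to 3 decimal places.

2.080

lx·mx by age: 0, 0, 1.2, 0.65, 0.2, 0.03, 0
R0 = Σ lx·mx = 2.08 → 2.080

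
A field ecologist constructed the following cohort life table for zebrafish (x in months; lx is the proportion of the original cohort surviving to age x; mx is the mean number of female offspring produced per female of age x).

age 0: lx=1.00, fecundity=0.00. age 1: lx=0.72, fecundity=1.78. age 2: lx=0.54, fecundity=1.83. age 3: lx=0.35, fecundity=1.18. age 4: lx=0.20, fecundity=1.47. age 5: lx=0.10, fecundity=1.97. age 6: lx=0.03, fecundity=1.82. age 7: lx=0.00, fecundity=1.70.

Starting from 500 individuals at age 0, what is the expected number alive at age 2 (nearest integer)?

Expected survivors = N0 · l_2 = 500 × 0.54 = 270 → 270

270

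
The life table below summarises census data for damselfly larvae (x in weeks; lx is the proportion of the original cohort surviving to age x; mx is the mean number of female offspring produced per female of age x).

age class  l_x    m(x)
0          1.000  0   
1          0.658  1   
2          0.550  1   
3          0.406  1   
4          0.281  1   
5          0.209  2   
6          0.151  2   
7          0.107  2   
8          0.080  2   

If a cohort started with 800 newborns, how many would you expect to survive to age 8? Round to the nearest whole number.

64

Expected survivors = N0 · l_8 = 800 × 0.080 = 64 → 64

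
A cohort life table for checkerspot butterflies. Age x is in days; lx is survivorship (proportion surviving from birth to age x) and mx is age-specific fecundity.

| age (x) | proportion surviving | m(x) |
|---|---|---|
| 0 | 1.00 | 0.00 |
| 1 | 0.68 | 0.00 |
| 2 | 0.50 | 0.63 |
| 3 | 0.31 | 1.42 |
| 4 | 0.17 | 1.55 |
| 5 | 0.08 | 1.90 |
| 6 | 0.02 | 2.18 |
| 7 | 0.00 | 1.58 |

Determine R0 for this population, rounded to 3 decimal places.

lx·mx by age: 0, 0, 0.315, 0.4402, 0.2635, 0.152, 0.0436, 0
R0 = Σ lx·mx = 1.2143 → 1.214

1.214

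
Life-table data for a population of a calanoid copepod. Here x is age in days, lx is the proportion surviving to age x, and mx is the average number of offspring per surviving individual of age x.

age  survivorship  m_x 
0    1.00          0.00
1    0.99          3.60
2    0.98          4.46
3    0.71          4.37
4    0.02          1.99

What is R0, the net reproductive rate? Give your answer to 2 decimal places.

lx·mx by age: 0, 3.564, 4.3708, 3.1027, 0.0398
R0 = Σ lx·mx = 11.0773 → 11.08

11.08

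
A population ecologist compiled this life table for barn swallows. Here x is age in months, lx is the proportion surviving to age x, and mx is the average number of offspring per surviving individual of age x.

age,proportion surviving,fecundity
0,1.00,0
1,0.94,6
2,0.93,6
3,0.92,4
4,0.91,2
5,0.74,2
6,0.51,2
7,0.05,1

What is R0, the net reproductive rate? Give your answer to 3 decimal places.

lx·mx by age: 0, 5.64, 5.58, 3.68, 1.82, 1.48, 1.02, 0.05
R0 = Σ lx·mx = 19.27 → 19.270

19.270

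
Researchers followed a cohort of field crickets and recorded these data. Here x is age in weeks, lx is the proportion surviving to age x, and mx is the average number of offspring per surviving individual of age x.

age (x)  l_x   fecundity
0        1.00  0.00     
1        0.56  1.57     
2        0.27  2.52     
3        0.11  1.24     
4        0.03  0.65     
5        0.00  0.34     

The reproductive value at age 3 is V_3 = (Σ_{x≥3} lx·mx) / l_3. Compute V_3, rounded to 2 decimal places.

1.42

lx·mx for x ≥ 3: 0.1364, 0.0195, 0 → sum = 0.1559
V_3 = 0.1559 / l_3 = 0.1559 / 0.11 = 1.417273… → 1.42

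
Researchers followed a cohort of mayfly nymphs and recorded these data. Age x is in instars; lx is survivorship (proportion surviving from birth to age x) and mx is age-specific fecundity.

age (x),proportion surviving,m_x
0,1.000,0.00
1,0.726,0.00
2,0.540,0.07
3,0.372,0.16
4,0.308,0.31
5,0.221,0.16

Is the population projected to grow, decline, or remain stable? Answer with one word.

declining

R0 = Σ lx·mx = 0 + 0 + 0.0378 + 0.05952 + 0.09548 + 0.03536 = 0.22816
R0 < 1, so the population is declining.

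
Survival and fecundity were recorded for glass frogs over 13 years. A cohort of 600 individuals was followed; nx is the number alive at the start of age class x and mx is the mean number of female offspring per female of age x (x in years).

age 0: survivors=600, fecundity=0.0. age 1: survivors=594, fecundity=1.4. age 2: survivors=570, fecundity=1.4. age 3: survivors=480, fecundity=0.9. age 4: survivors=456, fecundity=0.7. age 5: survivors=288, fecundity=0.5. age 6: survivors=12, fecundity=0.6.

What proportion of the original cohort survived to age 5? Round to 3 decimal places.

0.480

l_5 = n_5/n_0 = 288/600 = 0.48 → 0.480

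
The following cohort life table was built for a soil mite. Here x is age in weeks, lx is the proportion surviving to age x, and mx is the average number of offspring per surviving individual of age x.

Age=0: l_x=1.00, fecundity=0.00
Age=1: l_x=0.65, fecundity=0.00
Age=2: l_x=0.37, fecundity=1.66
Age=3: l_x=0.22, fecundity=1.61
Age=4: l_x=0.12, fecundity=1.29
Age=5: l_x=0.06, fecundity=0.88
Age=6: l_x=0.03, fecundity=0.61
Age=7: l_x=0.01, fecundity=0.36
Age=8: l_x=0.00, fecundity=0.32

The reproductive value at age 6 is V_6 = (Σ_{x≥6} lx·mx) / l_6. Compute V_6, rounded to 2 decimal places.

0.73

lx·mx for x ≥ 6: 0.0183, 0.0036, 0 → sum = 0.0219
V_6 = 0.0219 / l_6 = 0.0219 / 0.03 = 0.73 → 0.73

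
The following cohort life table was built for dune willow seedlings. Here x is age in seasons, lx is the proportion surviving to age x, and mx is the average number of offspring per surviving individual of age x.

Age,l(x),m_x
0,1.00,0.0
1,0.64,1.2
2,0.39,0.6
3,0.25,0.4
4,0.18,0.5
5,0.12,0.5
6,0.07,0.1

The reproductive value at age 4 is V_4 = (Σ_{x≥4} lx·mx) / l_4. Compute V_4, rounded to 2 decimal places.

lx·mx for x ≥ 4: 0.09, 0.06, 0.007 → sum = 0.157
V_4 = 0.157 / l_4 = 0.157 / 0.18 = 0.872222… → 0.87

0.87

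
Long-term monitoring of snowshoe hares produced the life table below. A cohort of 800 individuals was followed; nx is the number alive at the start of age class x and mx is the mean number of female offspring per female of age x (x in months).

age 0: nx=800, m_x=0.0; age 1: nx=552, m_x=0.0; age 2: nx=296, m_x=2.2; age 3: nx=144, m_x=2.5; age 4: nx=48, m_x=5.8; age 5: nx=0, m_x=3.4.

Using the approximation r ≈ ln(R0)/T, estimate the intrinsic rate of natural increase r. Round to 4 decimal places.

lx = nx/n0 = nx/800: 1, 0.69, 0.37, 0.18, 0.06, 0
R0 = Σ lx·mx = 0 + 0 + 0.814 + 0.45 + 0.348 + 0 = 1.612
Σ x·lx·mx = 4.37; T = 4.37/1.612 = 2.71092…
r ≈ ln(R0)/T = ln(1.612)/2.71092… = 0.176131… → 0.1761

0.1761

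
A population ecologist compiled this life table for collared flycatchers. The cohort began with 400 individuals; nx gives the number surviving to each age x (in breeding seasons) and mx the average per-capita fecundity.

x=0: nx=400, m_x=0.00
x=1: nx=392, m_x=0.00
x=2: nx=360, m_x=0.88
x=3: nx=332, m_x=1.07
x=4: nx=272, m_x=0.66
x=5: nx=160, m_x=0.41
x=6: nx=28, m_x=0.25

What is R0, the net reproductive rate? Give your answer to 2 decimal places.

2.31

lx = nx/n0 = nx/400: 1, 0.98, 0.9, 0.83, 0.68, 0.4, 0.07
lx·mx by age: 0, 0, 0.792, 0.8881, 0.4488, 0.164, 0.0175
R0 = Σ lx·mx = 2.3104 → 2.31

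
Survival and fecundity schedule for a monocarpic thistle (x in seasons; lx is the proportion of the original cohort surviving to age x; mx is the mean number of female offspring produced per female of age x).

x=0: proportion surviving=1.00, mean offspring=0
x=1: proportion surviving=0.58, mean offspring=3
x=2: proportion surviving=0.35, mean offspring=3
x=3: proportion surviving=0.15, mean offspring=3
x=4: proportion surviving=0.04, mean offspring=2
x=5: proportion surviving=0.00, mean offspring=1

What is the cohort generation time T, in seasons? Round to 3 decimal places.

lx·mx: 0, 1.74, 1.05, 0.45, 0.08, 0 → R0 = 3.32
x·lx·mx: 0, 1.74, 2.1, 1.35, 0.32, 0 → Σ = 5.51
T = 5.51 / 3.32 = 1.659639… → 1.660

1.660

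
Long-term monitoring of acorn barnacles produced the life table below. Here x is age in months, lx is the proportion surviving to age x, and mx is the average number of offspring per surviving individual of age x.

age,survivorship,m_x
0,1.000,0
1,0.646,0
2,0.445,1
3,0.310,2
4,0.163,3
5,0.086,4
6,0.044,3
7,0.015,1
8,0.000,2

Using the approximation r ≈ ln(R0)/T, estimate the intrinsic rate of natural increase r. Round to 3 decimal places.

0.200

R0 = Σ lx·mx = 0 + 0 + 0.445 + 0.62 + 0.489 + 0.344 + 0.132 + 0.015 + 0 = 2.045
Σ x·lx·mx = 7.323; T = 7.323/2.045 = 3.58093…
r ≈ ln(R0)/T = ln(2.045)/3.58093… = 0.19978… → 0.200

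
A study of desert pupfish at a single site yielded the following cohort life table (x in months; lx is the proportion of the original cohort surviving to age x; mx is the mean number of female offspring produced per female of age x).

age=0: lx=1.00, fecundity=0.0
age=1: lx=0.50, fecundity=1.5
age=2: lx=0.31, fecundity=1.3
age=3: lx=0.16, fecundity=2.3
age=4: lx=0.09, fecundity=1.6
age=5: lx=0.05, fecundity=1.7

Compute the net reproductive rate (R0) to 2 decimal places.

1.75

lx·mx by age: 0, 0.75, 0.403, 0.368, 0.144, 0.085
R0 = Σ lx·mx = 1.75 → 1.75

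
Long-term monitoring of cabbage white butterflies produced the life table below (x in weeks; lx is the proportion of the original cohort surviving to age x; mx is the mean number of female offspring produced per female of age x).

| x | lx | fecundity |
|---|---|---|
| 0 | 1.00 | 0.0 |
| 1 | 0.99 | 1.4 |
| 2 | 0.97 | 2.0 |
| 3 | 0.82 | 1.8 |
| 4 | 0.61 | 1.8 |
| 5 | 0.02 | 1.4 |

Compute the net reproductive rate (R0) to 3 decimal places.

5.928

lx·mx by age: 0, 1.386, 1.94, 1.476, 1.098, 0.028
R0 = Σ lx·mx = 5.928 → 5.928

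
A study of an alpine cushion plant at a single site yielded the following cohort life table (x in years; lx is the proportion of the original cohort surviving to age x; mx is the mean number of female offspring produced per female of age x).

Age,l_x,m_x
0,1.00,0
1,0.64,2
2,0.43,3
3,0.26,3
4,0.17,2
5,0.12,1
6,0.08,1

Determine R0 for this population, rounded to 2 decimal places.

lx·mx by age: 0, 1.28, 1.29, 0.78, 0.34, 0.12, 0.08
R0 = Σ lx·mx = 3.89 → 3.89

3.89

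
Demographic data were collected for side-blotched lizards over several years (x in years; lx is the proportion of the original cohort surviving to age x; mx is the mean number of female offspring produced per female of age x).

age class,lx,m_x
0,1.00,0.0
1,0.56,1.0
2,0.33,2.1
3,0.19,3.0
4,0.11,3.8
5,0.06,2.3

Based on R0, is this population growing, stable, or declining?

growing

R0 = Σ lx·mx = 0 + 0.56 + 0.693 + 0.57 + 0.418 + 0.138 = 2.379
R0 > 1, so the population is growing.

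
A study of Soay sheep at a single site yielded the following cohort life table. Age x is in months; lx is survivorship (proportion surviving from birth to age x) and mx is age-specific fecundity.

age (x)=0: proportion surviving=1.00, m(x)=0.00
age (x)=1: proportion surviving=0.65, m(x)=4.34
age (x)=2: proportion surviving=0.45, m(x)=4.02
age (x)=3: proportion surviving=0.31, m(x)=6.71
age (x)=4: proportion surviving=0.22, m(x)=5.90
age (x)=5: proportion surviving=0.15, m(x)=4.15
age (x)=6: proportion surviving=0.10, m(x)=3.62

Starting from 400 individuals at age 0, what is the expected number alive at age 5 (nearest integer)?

Expected survivors = N0 · l_5 = 400 × 0.15 = 60 → 60

60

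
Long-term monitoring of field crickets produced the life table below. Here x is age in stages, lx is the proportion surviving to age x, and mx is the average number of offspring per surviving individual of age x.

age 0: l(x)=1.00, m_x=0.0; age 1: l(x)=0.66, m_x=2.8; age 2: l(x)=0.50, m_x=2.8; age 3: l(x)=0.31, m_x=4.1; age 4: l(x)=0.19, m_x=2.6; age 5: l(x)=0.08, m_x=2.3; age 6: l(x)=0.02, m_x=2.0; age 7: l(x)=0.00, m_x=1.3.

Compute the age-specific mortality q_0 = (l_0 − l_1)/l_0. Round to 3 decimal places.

0.340

q_0 = (l_0 − l_1) / l_0 = (1 − 0.66) / 1
     = 0.34 / 1 = 0.34 → 0.340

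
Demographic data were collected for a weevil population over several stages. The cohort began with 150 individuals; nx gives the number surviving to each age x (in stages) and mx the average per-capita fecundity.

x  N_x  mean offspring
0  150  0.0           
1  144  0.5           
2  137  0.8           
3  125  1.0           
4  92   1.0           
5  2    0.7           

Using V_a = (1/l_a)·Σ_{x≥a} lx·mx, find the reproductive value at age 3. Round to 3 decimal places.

lx = nx/n0 = nx/150: 1, 0.96, 0.91333…, 0.83333…, 0.61333…, 0.01333…
lx·mx for x ≥ 3: 0.833333…, 0.613333…, 0.009333… → sum = 1.456…
V_3 = 1.456… / l_3 = 1.456… / 0.833333… = 1.7472… → 1.747

1.747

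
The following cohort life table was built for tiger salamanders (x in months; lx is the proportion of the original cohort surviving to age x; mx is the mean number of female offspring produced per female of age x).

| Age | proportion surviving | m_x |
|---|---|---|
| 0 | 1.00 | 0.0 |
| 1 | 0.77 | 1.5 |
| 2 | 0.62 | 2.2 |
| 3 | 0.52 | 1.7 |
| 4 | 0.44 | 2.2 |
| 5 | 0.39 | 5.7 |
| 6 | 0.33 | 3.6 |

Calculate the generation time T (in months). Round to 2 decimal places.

3.68

lx·mx: 0, 1.155, 1.364, 0.884, 0.968, 2.223, 1.188 → R0 = 7.782
x·lx·mx: 0, 1.155, 2.728, 2.652, 3.872, 11.115, 7.128 → Σ = 28.65
T = 28.65 / 7.782 = 3.681573… → 3.68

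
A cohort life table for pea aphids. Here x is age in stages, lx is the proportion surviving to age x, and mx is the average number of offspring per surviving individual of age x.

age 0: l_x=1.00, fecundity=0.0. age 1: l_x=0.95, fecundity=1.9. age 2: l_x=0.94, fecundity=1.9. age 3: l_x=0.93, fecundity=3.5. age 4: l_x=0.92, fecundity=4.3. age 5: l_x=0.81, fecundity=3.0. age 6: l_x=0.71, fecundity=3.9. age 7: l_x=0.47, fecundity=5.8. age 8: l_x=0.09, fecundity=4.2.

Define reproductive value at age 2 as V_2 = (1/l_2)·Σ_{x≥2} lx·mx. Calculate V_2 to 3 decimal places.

18.404

lx·mx for x ≥ 2: 1.786, 3.255, 3.956, 2.43, 2.769, 2.726, 0.378 → sum = 17.3
V_2 = 17.3 / l_2 = 17.3 / 0.94 = 18.404255… → 18.404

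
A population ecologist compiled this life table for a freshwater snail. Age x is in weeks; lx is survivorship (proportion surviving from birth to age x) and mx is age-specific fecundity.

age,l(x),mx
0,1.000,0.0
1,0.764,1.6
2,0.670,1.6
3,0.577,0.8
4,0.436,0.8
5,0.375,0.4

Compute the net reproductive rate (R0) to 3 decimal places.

3.255

lx·mx by age: 0, 1.2224, 1.072, 0.4616, 0.3488, 0.15
R0 = Σ lx·mx = 3.2548 → 3.255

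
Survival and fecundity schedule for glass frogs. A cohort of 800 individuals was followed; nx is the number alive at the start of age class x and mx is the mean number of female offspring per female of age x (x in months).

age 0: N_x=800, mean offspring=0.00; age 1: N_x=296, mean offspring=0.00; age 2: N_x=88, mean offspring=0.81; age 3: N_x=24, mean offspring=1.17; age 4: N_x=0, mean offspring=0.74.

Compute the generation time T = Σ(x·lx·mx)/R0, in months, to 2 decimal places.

2.28

lx = nx/n0 = nx/800: 1, 0.37, 0.11, 0.03, 0
lx·mx: 0, 0, 0.0891, 0.0351, 0 → R0 = 0.1242
x·lx·mx: 0, 0, 0.1782, 0.1053, 0 → Σ = 0.2835
T = 0.2835 / 0.1242 = 2.282609… → 2.28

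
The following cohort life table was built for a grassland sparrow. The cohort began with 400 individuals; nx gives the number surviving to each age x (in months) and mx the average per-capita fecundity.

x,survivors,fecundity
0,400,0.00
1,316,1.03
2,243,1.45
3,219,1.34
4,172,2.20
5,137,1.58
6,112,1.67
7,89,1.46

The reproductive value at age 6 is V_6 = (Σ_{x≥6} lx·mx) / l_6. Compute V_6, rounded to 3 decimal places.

2.830

lx = nx/n0 = nx/400: 1, 0.79, 0.6075, 0.5475, 0.43, 0.3425, 0.28, 0.2225
lx·mx for x ≥ 6: 0.4676, 0.32485 → sum = 0.79245
V_6 = 0.79245 / l_6 = 0.79245 / 0.28 = 2.830179… → 2.830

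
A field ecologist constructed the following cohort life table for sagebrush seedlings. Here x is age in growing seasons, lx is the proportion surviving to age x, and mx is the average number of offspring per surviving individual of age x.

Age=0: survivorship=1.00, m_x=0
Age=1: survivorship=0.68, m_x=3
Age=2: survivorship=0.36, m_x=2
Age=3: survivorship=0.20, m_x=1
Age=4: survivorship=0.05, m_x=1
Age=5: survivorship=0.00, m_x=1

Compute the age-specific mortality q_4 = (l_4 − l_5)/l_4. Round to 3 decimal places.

1.000

q_4 = (l_4 − l_5) / l_4 = (0.05 − 0) / 0.05
     = 0.05 / 0.05 = 1 → 1.000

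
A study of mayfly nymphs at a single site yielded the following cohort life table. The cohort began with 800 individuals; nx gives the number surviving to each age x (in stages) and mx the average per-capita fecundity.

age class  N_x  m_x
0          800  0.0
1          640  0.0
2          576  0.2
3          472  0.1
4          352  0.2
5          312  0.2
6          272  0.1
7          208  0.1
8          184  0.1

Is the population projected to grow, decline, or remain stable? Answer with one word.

lx = nx/n0 = nx/800: 1, 0.8, 0.72, 0.59, 0.44, 0.39, 0.34, 0.26, 0.23
R0 = Σ lx·mx = 0 + 0 + 0.144 + 0.059 + 0.088 + 0.078 + 0.034 + 0.026 + 0.023 = 0.452
R0 < 1, so the population is declining.

declining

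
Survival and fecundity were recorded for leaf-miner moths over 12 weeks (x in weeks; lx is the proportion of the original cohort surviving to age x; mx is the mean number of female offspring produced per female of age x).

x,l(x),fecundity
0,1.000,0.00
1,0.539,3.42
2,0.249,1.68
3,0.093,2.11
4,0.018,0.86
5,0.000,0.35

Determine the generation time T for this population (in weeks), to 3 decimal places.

lx·mx: 0, 1.84338, 0.41832, 0.19623, 0.01548, 0 → R0 = 2.47341
x·lx·mx: 0, 1.84338, 0.83664, 0.58869, 0.06192, 0 → Σ = 3.33063
T = 3.33063 / 2.47341 = 1.346574… → 1.347

1.347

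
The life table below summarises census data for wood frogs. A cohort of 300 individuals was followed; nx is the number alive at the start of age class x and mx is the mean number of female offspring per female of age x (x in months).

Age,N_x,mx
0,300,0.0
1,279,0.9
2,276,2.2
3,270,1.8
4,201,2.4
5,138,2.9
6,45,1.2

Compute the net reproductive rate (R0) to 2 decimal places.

lx = nx/n0 = nx/300: 1, 0.93, 0.92, 0.9, 0.67, 0.46, 0.15
lx·mx by age: 0, 0.837, 2.024, 1.62, 1.608, 1.334, 0.18
R0 = Σ lx·mx = 7.603 → 7.60

7.60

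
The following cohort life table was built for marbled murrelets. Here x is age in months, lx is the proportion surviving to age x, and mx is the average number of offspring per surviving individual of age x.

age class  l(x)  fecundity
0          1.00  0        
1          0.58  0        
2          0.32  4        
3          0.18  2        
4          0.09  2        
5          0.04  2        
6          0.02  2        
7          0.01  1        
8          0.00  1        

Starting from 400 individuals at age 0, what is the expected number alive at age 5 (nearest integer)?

16

Expected survivors = N0 · l_5 = 400 × 0.04 = 16 → 16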